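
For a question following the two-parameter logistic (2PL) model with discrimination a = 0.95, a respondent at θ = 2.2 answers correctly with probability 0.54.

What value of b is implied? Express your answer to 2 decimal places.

P(θ) = 1 / (1 + exp(−a(θ − b)))
logit(0.54) = ln(0.54/0.46) = 0.1603
b = θ − logit/(a) = 2.2 − 0.1603/0.9500 = 2.0312

2.03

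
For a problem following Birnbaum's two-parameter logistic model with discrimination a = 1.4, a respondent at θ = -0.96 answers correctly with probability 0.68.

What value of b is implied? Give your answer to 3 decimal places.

-1.498

P(θ) = 1 / (1 + exp(−a(θ − b)))
logit(0.68) = ln(0.68/0.32) = 0.7538
b = θ − logit/(a) = -0.96 − 0.7538/1.4000 = -1.4984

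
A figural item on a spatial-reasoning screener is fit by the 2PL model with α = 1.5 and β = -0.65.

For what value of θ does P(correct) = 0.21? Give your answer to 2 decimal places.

-1.53

P(θ) = 1 / (1 + exp(−α(θ − β)))
logit = ln(0.2100/0.7900) = -1.3249
θ = β + logit/(α) = -0.65 + (-1.3249)/1.5000 = -1.5333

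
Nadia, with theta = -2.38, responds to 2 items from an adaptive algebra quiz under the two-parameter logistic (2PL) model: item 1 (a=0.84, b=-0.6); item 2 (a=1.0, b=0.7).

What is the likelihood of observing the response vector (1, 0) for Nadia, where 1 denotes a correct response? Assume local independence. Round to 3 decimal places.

0.175

P(theta) = 1 / (1 + exp(−a(theta − b)))
P_1 = 1/(1+e^{1.4952}) = 0.1831
P_2 = 1/(1+e^{3.0800}) = 0.0439
L = P_1 × (1−P_2) = 0.1831 × 0.9561 = 0.17510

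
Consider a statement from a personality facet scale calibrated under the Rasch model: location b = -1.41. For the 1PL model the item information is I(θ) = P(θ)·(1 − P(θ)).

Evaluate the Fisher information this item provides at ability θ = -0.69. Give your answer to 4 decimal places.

0.2202

P = 1/(1+e^{-0.7200}) = 0.6726
P(1−P) = 0.6726 × 0.3274 = 0.2202
I = P(1−P) = 0.22021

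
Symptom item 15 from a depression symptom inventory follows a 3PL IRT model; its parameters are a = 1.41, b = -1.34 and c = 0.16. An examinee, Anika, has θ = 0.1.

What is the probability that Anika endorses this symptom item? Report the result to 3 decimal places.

P(θ) = c + (1 − c) · 1 / (1 + exp(−a(θ − b)))
Exponent: 1.41 × (0.1 − (-1.34)) = 2.0304
1/(1 + e^{-2.0304}) = 0.8840
P = 0.16 + 0.84 × 0.8840 = 0.9025

0.903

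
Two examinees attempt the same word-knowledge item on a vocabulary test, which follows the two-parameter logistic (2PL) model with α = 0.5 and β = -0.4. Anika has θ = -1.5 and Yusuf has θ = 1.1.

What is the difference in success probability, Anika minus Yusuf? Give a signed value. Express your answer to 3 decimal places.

P(θ) = 1 / (1 + exp(−α(θ − β)))
P(Anika) = 0.3659  [exponent -0.5500]
P(Yusuf) = 0.6792  [exponent 0.7500]
Difference = 0.3659 − 0.6792 = -0.3133

-0.313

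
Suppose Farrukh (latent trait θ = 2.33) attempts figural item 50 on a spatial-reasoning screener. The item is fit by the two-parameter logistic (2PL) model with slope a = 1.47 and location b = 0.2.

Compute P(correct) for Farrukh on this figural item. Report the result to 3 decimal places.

0.958

P(θ) = 1 / (1 + exp(−a(θ − b)))
Exponent: 1.47 × (2.33 − 0.2) = 3.1311
1/(1 + e^{-3.1311}) = 0.9582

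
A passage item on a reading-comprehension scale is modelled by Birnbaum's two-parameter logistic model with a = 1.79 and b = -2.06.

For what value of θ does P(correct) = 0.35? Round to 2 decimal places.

P(θ) = 1 / (1 + exp(−a(θ − b)))
logit = ln(0.3500/0.6500) = -0.6190
θ = b + logit/(a) = -2.06 + (-0.6190)/1.7900 = -2.4058

-2.41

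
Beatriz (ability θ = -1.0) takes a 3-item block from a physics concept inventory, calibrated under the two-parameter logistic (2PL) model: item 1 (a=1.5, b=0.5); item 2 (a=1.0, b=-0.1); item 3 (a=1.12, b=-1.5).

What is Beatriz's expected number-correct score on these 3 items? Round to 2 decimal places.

P(θ) = 1 / (1 + exp(−a(θ − b)))
P_1 = 1/(1+e^{2.2500}) = 0.0953
P_2 = 1/(1+e^{0.9000}) = 0.2891
P_3 = 1/(1+e^{-0.5600}) = 0.6365
E[score] = 0.0953 + 0.2891 + 0.6365 = 1.0209

1.02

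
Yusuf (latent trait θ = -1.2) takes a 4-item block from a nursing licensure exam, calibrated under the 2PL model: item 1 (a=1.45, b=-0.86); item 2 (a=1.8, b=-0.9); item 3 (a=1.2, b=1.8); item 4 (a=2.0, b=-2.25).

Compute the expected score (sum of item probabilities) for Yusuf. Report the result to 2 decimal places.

1.66

P(θ) = 1 / (1 + exp(−a(θ − b)))
P_1 = 1/(1+e^{0.4930}) = 0.3792
P_2 = 1/(1+e^{0.5400}) = 0.3682
P_3 = 1/(1+e^{3.6000}) = 0.0266
P_4 = 1/(1+e^{-2.1000}) = 0.8909
E[score] = 0.3792 + 0.3682 + 0.0266 + 0.8909 = 1.6649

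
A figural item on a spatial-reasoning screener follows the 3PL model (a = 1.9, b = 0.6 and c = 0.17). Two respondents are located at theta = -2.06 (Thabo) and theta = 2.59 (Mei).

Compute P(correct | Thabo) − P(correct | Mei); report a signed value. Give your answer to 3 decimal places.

P(theta) = c + (1 − c) · 1 / (1 + exp(−a(theta − b)))
P(Thabo) = 0.1753  [exponent -5.0540]
P(Mei) = 0.9815  [exponent 3.7810]
Difference = 0.1753 − 0.9815 = -0.8062

-0.806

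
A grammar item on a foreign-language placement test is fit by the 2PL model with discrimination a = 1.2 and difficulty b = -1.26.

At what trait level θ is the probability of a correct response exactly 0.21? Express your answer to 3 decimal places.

-2.364

P(θ) = 1 / (1 + exp(−a(θ − b)))
logit = ln(0.2100/0.7900) = -1.3249
θ = b + logit/(a) = -1.26 + (-1.3249)/1.2000 = -2.3641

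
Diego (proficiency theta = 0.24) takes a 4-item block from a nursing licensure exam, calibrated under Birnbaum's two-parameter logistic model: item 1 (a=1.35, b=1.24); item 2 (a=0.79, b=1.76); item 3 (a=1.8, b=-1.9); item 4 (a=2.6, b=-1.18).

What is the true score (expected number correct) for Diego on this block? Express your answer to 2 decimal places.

2.39

P(theta) = 1 / (1 + exp(−a(theta − b)))
P_1 = 1/(1+e^{1.3500}) = 0.2059
P_2 = 1/(1+e^{1.2008}) = 0.2313
P_3 = 1/(1+e^{-3.8520}) = 0.9792
P_4 = 1/(1+e^{-3.6920}) = 0.9757
E[score] = 0.2059 + 0.2313 + 0.9792 + 0.9757 = 2.3921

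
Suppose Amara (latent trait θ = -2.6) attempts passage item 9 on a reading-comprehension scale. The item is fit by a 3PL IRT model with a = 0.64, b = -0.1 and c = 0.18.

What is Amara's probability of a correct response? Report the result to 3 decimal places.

P(θ) = c + (1 − c) · 1 / (1 + exp(−a(θ − b)))
Exponent: 0.64 × (-2.6 − (-0.1)) = -1.6000
1/(1 + e^{1.6000}) = 0.1680
P = 0.18 + 0.82 × 0.1680 = 0.3177

0.318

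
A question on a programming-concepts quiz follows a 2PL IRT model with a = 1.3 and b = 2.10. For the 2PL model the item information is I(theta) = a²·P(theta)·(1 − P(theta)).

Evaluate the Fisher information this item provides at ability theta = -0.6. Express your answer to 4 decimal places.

0.0476

P = 1/(1+e^{3.5100}) = 0.0290
P(1−P) = 0.0290 × 0.9710 = 0.0282
I = a² × P(1−P) = 1.3² × 0.0282 = 0.04763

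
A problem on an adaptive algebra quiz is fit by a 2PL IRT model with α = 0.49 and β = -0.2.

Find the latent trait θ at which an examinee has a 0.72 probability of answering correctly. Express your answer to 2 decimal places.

P(θ) = 1 / (1 + exp(−α(θ − β)))
logit = ln(0.7200/0.2800) = 0.9445
θ = β + logit/(α) = -0.2 + 0.9445/0.4900 = 1.7275

1.73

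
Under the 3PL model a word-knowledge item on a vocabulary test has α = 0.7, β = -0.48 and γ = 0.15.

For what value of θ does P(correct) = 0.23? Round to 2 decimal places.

P(θ) = γ + (1 − γ) · 1 / (1 + exp(−α(θ − β)))
Remove guessing floor: (0.23 − 0.15)/(1 − 0.15) = 0.0941
logit = ln(0.0941/0.9059) = -2.2644
θ = β + logit/(α) = -0.48 + (-2.2644)/0.7000 = -3.7148

-3.71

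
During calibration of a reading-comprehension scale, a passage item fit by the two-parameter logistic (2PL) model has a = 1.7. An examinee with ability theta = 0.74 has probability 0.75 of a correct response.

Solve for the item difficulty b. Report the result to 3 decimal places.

0.094

P(theta) = 1 / (1 + exp(−a(theta − b)))
logit(0.75) = ln(0.75/0.25) = 1.0986
b = theta − logit/(a) = 0.74 − 1.0986/1.7000 = 0.0938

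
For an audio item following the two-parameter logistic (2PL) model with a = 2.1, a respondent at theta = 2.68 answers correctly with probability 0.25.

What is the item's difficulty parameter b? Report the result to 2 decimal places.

3.20

P(theta) = 1 / (1 + exp(−a(theta − b)))
logit(0.25) = ln(0.25/0.75) = -1.0986
b = theta − logit/(a) = 2.68 − (-1.0986)/2.1000 = 3.2031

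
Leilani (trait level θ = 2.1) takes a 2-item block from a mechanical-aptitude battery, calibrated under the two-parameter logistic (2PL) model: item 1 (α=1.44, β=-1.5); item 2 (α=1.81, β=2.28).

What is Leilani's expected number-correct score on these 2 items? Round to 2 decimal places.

1.41

P(θ) = 1 / (1 + exp(−α(θ − β)))
P_1 = 1/(1+e^{-5.1840}) = 0.9944
P_2 = 1/(1+e^{0.3258}) = 0.4193
E[score] = 0.9944 + 0.4193 = 1.4137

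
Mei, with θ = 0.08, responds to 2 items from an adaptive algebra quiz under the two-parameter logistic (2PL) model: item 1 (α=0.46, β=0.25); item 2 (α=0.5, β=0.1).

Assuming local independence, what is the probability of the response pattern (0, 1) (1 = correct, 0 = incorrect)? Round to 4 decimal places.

0.2585

P(θ) = 1 / (1 + exp(−α(θ − β)))
P_1 = 1/(1+e^{0.0782}) = 0.4805
P_2 = 1/(1+e^{0.0100}) = 0.4975
L = (1−P_1) × P_2 = 0.5195 × 0.4975 = 0.25847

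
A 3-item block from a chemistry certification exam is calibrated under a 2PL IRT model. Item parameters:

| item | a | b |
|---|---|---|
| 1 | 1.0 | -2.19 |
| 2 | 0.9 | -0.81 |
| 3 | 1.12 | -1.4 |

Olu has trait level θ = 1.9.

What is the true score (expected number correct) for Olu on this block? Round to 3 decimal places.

2.879

P(θ) = 1 / (1 + exp(−a(θ − b)))
P_1 = 1/(1+e^{-4.0900}) = 0.9835
P_2 = 1/(1+e^{-2.4390}) = 0.9198
P_3 = 1/(1+e^{-3.6960}) = 0.9758
E[score] = 0.9835 + 0.9198 + 0.9758 = 2.8791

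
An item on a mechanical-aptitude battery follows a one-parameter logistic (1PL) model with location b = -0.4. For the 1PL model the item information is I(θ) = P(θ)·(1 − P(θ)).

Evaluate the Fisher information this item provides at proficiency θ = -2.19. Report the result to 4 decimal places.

0.1226

P = 1/(1+e^{1.7900}) = 0.1431
P(1−P) = 0.1431 × 0.8569 = 0.1226
I = P(1−P) = 0.12260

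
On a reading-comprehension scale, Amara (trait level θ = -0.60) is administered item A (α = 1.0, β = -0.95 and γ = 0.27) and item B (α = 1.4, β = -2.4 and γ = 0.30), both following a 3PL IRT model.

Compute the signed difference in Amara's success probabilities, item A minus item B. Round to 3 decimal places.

P(θ) = γ + (1 − γ) · 1 / (1 + exp(−α(θ − β)))
P_A = 0.6982
P_B = 0.9479
P_A − P_B = -0.2496

-0.250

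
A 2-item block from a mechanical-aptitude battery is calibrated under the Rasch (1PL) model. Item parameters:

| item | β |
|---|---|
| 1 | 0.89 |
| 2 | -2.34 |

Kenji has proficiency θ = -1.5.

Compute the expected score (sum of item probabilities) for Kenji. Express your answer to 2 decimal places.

0.78

P(θ) = 1 / (1 + exp(−(θ − β)))
P_1 = 1/(1+e^{2.3900}) = 0.0839
P_2 = 1/(1+e^{-0.8400}) = 0.6985
E[score] = 0.0839 + 0.6985 = 0.7824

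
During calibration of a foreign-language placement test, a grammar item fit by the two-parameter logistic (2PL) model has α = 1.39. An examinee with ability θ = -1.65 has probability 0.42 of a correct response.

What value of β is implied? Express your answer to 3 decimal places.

-1.418

P(θ) = 1 / (1 + exp(−α(θ − β)))
logit(0.42) = ln(0.42/0.58) = -0.3228
β = θ − logit/(α) = -1.65 − (-0.3228)/1.3900 = -1.4178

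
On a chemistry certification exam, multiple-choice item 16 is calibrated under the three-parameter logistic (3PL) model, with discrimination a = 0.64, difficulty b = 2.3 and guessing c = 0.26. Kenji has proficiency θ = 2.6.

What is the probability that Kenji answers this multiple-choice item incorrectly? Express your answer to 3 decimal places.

P(θ) = c + (1 − c) · 1 / (1 + exp(−a(θ − b)))
Exponent: 0.64 × (2.6 − 2.3) = 0.1920
1/(1 + e^{-0.1920}) = 0.5479
P = 0.26 + 0.74 × 0.5479 = 0.6654
P(incorrect) = 1 − 0.6654 = 0.3346

0.335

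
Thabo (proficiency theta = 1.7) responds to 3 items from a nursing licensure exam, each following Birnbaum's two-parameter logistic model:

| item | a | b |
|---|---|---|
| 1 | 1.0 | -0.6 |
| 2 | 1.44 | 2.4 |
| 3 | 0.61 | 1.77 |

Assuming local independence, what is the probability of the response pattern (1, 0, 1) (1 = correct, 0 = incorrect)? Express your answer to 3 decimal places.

P(theta) = 1 / (1 + exp(−a(theta − b)))
P_1 = 1/(1+e^{-2.3000}) = 0.9089
P_2 = 1/(1+e^{1.0080}) = 0.2674
P_3 = 1/(1+e^{0.0427}) = 0.4893
L = P_1 × (1−P_2) × P_3 = 0.9089 × 0.7326 × 0.4893 = 0.32583

0.326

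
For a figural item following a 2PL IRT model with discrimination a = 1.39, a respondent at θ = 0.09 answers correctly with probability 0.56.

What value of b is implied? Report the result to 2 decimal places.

P(θ) = 1 / (1 + exp(−a(θ − b)))
logit(0.56) = ln(0.56/0.44) = 0.2412
b = θ − logit/(a) = 0.09 − 0.2412/1.3900 = -0.0835

-0.08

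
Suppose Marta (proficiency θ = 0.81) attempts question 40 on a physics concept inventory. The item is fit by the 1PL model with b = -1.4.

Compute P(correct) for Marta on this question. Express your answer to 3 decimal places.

0.901

P(θ) = 1 / (1 + exp(−(θ − b)))
Exponent: (0.81 − (-1.4)) = 2.2100
1/(1 + e^{-2.2100}) = 0.9011
P = 0.9011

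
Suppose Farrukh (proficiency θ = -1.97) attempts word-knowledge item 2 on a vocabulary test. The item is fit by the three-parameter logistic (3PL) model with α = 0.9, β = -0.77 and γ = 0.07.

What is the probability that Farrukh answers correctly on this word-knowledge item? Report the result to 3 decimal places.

P(θ) = γ + (1 − γ) · 1 / (1 + exp(−α(θ − β)))
Exponent: 0.9 × (-1.97 − (-0.77)) = -1.0800
1/(1 + e^{1.0800}) = 0.2535
P = 0.07 + 0.93 × 0.2535 = 0.3058

0.306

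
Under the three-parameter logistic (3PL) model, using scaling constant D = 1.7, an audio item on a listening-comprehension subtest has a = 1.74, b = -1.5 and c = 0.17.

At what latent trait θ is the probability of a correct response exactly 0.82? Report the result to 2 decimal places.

-1.07

P(θ) = c + (1 − c) · 1 / (1 + exp(−D·a(θ − b)))
Remove guessing floor: (0.82 − 0.17)/(1 − 0.17) = 0.7831
logit = ln(0.7831/0.2169) = 1.2840
θ = b + logit/(1.7·a) = -1.5 + 1.2840/2.9580 = -1.0659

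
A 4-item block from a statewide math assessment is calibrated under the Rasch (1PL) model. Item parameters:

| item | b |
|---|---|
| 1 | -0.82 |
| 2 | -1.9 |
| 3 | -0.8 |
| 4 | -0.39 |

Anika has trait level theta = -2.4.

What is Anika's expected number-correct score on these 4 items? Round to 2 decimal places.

P(theta) = 1 / (1 + exp(−(theta − b)))
P_1 = 1/(1+e^{1.5800}) = 0.1708
P_2 = 1/(1+e^{0.5000}) = 0.3775
P_3 = 1/(1+e^{1.6000}) = 0.1680
P_4 = 1/(1+e^{2.0100}) = 0.1182
E[score] = 0.1708 + 0.3775 + 0.1680 + 0.1182 = 0.8345

0.83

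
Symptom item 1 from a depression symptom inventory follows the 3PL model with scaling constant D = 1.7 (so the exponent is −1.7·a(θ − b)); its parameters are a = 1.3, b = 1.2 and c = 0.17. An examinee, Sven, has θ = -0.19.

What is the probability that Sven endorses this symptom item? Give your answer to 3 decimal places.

P(θ) = c + (1 − c) · 1 / (1 + exp(−D·a(θ − b)))
Exponent: 1.7 × 1.3 × (-0.19 − 1.2) = -3.0719
1/(1 + e^{3.0719}) = 0.0443
P = 0.17 + 0.83 × 0.0443 = 0.2068

0.207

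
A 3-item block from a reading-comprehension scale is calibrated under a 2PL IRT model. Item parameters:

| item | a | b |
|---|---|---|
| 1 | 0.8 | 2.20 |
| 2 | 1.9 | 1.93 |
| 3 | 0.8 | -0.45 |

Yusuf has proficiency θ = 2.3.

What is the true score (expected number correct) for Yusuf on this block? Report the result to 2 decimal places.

P(θ) = 1 / (1 + exp(−a(θ − b)))
P_1 = 1/(1+e^{-0.0800}) = 0.5200
P_2 = 1/(1+e^{-0.7030}) = 0.6689
P_3 = 1/(1+e^{-2.2000}) = 0.9002
E[score] = 0.5200 + 0.6689 + 0.9002 = 2.0891

2.09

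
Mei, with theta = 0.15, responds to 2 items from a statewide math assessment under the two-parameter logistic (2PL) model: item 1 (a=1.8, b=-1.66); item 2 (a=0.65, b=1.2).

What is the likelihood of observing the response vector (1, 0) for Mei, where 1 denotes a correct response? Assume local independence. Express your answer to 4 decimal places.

P(theta) = 1 / (1 + exp(−a(theta − b)))
P_1 = 1/(1+e^{-3.2580}) = 0.9630
P_2 = 1/(1+e^{0.6825}) = 0.3357
L = P_1 × (1−P_2) = 0.9630 × 0.6643 = 0.63969

0.6397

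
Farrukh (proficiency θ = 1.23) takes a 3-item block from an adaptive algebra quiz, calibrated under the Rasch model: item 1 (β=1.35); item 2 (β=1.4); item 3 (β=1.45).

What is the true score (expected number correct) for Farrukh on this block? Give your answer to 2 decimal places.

P(θ) = 1 / (1 + exp(−(θ − β)))
P_1 = 1/(1+e^{0.1200}) = 0.4700
P_2 = 1/(1+e^{0.1700}) = 0.4576
P_3 = 1/(1+e^{0.2200}) = 0.4452
E[score] = 0.4700 + 0.4576 + 0.4452 = 1.3729

1.37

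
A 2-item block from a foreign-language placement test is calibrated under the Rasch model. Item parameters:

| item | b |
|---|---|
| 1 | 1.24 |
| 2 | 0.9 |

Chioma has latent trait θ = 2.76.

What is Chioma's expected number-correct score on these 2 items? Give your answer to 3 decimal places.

1.686

P(θ) = 1 / (1 + exp(−(θ − b)))
P_1 = 1/(1+e^{-1.5200}) = 0.8205
P_2 = 1/(1+e^{-1.8600}) = 0.8653
E[score] = 0.8205 + 0.8653 = 1.6858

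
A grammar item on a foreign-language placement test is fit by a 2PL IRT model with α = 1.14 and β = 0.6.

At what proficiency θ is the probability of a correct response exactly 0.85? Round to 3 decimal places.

2.122

P(θ) = 1 / (1 + exp(−α(θ − β)))
logit = ln(0.8500/0.1500) = 1.7346
θ = β + logit/(α) = 0.6 + 1.7346/1.1400 = 2.1216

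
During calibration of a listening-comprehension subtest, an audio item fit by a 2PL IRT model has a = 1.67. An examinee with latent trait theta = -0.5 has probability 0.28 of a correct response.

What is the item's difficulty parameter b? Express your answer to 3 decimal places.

0.066

P(theta) = 1 / (1 + exp(−a(theta − b)))
logit(0.28) = ln(0.28/0.72) = -0.9445
b = theta − logit/(a) = -0.5 − (-0.9445)/1.6700 = 0.0655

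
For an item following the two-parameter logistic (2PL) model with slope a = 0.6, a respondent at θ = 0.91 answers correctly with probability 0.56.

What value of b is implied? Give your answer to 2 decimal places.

0.51

P(θ) = 1 / (1 + exp(−a(θ − b)))
logit(0.56) = ln(0.56/0.44) = 0.2412
b = θ − logit/(a) = 0.91 − 0.2412/0.6000 = 0.5081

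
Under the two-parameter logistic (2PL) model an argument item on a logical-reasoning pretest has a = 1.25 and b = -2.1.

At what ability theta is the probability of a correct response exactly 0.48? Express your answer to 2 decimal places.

-2.16

P(theta) = 1 / (1 + exp(−a(theta − b)))
logit = ln(0.4800/0.5200) = -0.0800
theta = b + logit/(a) = -2.1 + (-0.0800)/1.2500 = -2.1640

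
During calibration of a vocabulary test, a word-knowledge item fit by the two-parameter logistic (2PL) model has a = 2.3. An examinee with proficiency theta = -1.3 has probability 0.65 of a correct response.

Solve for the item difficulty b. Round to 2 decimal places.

-1.57

P(theta) = 1 / (1 + exp(−a(theta − b)))
logit(0.65) = ln(0.65/0.35) = 0.6190
b = theta − logit/(a) = -1.3 − 0.6190/2.3000 = -1.5691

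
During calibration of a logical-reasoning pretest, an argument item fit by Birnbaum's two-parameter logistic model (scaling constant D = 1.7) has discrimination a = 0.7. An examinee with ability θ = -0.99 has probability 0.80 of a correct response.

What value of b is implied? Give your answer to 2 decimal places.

-2.15

P(θ) = 1 / (1 + exp(−D·a(θ − b)))
logit(0.80) = ln(0.80/0.20) = 1.3863
b = θ − logit/(1.7·a) = -0.99 − 1.3863/1.1900 = -2.1550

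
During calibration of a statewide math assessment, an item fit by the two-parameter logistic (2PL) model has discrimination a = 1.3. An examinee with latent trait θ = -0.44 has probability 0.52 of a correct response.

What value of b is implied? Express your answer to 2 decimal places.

-0.50

P(θ) = 1 / (1 + exp(−a(θ − b)))
logit(0.52) = ln(0.52/0.48) = 0.0800
b = θ − logit/(a) = -0.44 − 0.0800/1.3000 = -0.5016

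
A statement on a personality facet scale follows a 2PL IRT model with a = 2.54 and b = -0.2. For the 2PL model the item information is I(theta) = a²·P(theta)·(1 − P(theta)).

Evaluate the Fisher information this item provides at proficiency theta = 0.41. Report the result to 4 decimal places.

0.9322

P = 1/(1+e^{-1.5494}) = 0.8248
P(1−P) = 0.8248 × 0.1752 = 0.1445
I = a² × P(1−P) = 2.54² × 0.1445 = 0.93217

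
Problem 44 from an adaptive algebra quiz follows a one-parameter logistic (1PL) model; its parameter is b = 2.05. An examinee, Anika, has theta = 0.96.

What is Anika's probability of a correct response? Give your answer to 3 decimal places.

0.252

P(theta) = 1 / (1 + exp(−(theta − b)))
Exponent: (0.96 − 2.05) = -1.0900
1/(1 + e^{1.0900}) = 0.2516
P = 0.2516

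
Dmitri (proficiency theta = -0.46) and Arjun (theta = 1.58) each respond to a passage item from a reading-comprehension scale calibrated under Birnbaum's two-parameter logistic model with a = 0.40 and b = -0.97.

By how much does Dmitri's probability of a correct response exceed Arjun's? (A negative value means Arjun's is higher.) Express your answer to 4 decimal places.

-0.1841

P(theta) = 1 / (1 + exp(−a(theta − b)))
P(Dmitri) = 0.5508  [exponent 0.2040]
P(Arjun) = 0.7350  [exponent 1.0200]
Difference = 0.5508 − 0.7350 = -0.1841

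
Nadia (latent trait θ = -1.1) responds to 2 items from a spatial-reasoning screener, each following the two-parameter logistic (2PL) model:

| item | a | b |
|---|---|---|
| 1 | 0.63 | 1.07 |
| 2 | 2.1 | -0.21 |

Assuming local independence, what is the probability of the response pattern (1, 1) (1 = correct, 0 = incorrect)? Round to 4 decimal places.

0.0271

P(θ) = 1 / (1 + exp(−a(θ − b)))
P_1 = 1/(1+e^{1.3671}) = 0.2031
P_2 = 1/(1+e^{1.8690}) = 0.1337
L = P_1 × P_2 = 0.2031 × 0.1337 = 0.02714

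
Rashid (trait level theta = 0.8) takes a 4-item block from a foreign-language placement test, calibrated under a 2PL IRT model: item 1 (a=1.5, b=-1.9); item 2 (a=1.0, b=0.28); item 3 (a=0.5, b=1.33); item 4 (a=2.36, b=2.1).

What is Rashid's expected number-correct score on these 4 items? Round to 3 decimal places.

2.089

P(theta) = 1 / (1 + exp(−a(theta − b)))
P_1 = 1/(1+e^{-4.0500}) = 0.9829
P_2 = 1/(1+e^{-0.5200}) = 0.6271
P_3 = 1/(1+e^{0.2650}) = 0.4341
P_4 = 1/(1+e^{3.0680}) = 0.0444
E[score] = 0.9829 + 0.6271 + 0.4341 + 0.0444 = 2.0886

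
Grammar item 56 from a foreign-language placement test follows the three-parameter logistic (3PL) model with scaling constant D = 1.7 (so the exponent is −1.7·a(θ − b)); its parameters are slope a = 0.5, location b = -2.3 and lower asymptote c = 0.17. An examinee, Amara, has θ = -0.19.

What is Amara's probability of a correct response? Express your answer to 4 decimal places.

0.8816

P(θ) = c + (1 − c) · 1 / (1 + exp(−D·a(θ − b)))
Exponent: 1.7 × 0.5 × (-0.19 − (-2.3)) = 1.7935
1/(1 + e^{-1.7935}) = 0.8574
P = 0.17 + 0.83 × 0.8574 = 0.8816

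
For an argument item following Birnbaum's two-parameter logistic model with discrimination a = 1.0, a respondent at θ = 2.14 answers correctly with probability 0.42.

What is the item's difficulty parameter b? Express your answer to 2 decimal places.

2.46

P(θ) = 1 / (1 + exp(−a(θ − b)))
logit(0.42) = ln(0.42/0.58) = -0.3228
b = θ − logit/(a) = 2.14 − (-0.3228)/1.0000 = 2.4628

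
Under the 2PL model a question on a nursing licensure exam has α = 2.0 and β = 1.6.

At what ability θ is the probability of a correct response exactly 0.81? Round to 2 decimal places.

P(θ) = 1 / (1 + exp(−α(θ − β)))
logit = ln(0.8100/0.1900) = 1.4500
θ = β + logit/(α) = 1.6 + 1.4500/2.0000 = 2.3250

2.33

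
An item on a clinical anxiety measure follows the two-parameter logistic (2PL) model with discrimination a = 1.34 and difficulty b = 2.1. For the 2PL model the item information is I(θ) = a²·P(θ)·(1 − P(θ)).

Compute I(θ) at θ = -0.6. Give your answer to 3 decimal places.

0.046

P = 1/(1+e^{3.6180}) = 0.0261
P(1−P) = 0.0261 × 0.9739 = 0.0255
I = a² × P(1−P) = 1.34² × 0.0255 = 0.04570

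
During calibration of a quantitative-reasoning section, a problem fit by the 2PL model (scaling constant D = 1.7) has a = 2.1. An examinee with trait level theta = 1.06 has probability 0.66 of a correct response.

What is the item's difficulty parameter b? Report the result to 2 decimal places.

0.87

P(theta) = 1 / (1 + exp(−D·a(theta − b)))
logit(0.66) = ln(0.66/0.34) = 0.6633
b = theta − logit/(1.7·a) = 1.06 − 0.6633/3.5700 = 0.8742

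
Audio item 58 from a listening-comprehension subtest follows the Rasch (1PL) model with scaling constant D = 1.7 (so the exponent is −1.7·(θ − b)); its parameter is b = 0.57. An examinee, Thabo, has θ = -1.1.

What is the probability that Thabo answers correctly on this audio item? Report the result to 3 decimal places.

P(θ) = 1 / (1 + exp(−D·(θ − b)))
Exponent: 1.7 × (-1.1 − 0.57) = -2.8390
1/(1 + e^{2.8390}) = 0.0553
P = 0.0553

0.055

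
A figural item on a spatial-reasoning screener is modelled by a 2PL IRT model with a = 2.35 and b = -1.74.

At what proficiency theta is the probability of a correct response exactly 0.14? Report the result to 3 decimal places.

-2.512

P(theta) = 1 / (1 + exp(−a(theta − b)))
logit = ln(0.1400/0.8600) = -1.8153
theta = b + logit/(a) = -1.74 + (-1.8153)/2.3500 = -2.5125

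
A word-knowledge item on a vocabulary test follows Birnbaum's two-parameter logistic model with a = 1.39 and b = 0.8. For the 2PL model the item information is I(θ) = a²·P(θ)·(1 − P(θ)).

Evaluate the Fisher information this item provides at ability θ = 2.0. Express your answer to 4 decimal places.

P = 1/(1+e^{-1.6680}) = 0.8413
P(1−P) = 0.8413 × 0.1587 = 0.1335
I = a² × P(1−P) = 1.39² × 0.1335 = 0.25795

0.2580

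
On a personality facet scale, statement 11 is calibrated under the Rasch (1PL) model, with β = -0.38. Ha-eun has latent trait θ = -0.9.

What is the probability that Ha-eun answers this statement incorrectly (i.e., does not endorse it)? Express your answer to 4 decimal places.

0.6271

P(θ) = 1 / (1 + exp(−(θ − β)))
Exponent: (-0.9 − (-0.38)) = -0.5200
1/(1 + e^{0.5200}) = 0.3729
P = 0.3729
P(incorrect) = 1 − 0.3729 = 0.6271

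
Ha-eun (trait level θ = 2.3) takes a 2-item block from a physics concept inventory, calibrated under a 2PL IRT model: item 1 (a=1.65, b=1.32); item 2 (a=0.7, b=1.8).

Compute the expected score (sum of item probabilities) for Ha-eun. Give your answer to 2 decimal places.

1.42

P(θ) = 1 / (1 + exp(−a(θ − b)))
P_1 = 1/(1+e^{-1.6170}) = 0.8344
P_2 = 1/(1+e^{-0.3500}) = 0.5866
E[score] = 0.8344 + 0.5866 = 1.4210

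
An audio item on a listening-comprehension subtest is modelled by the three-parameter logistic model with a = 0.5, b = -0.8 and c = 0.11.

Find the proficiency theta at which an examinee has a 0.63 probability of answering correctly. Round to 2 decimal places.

-0.12

P(theta) = c + (1 − c) · 1 / (1 + exp(−a(theta − b)))
Remove guessing floor: (0.63 − 0.11)/(1 − 0.11) = 0.5843
logit = ln(0.5843/0.4157) = 0.3403
theta = b + logit/(a) = -0.8 + 0.3403/0.5000 = -0.1193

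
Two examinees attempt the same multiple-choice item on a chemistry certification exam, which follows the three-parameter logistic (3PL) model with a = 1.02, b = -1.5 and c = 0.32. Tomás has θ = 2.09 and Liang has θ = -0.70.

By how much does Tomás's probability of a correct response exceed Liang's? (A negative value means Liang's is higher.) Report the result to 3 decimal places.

0.191

P(θ) = c + (1 − c) · 1 / (1 + exp(−a(θ − b)))
P(Tomás) = 0.9830  [exponent 3.6618]
P(Liang) = 0.7915  [exponent 0.8160]
Difference = 0.9830 − 0.7915 = 0.1915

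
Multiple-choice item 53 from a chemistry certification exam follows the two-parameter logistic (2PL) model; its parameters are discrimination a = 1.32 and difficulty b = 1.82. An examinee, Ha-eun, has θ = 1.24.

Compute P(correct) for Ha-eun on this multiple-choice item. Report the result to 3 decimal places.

0.317

P(θ) = 1 / (1 + exp(−a(θ − b)))
Exponent: 1.32 × (1.24 − 1.82) = -0.7656
1/(1 + e^{0.7656}) = 0.3174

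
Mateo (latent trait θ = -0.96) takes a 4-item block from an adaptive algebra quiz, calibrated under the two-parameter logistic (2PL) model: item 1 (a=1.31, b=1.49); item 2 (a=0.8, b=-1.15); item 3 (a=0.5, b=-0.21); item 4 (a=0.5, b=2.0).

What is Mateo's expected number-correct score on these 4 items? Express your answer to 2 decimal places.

P(θ) = 1 / (1 + exp(−a(θ − b)))
P_1 = 1/(1+e^{3.2095}) = 0.0388
P_2 = 1/(1+e^{-0.1520}) = 0.5379
P_3 = 1/(1+e^{0.3750}) = 0.4073
P_4 = 1/(1+e^{1.4800}) = 0.1854
E[score] = 0.0388 + 0.5379 + 0.4073 + 0.1854 = 1.1695

1.17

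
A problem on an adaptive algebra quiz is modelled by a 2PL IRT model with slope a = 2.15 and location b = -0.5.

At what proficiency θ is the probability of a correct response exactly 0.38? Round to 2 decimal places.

P(θ) = 1 / (1 + exp(−a(θ − b)))
logit = ln(0.3800/0.6200) = -0.4895
θ = b + logit/(a) = -0.5 + (-0.4895)/2.1500 = -0.7277

-0.73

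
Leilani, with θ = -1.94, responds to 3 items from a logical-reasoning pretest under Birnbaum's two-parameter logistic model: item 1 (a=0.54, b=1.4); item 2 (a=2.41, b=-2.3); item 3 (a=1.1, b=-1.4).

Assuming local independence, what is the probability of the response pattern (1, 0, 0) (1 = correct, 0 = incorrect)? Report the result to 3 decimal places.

0.027

P(θ) = 1 / (1 + exp(−a(θ − b)))
P_1 = 1/(1+e^{1.8036}) = 0.1414
P_2 = 1/(1+e^{-0.8676}) = 0.7042
P_3 = 1/(1+e^{0.5940}) = 0.3557
L = P_1 × (1−P_2) × (1−P_3) = 0.1414 × 0.2958 × 0.6443 = 0.02695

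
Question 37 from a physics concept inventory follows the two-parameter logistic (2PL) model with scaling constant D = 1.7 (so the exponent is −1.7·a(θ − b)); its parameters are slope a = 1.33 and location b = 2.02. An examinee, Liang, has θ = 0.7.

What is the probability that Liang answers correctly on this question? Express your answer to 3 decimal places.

0.048

P(θ) = 1 / (1 + exp(−D·a(θ − b)))
Exponent: 1.7 × 1.33 × (0.7 − 2.02) = -2.9845
1/(1 + e^{2.9845}) = 0.0481
P = 0.0481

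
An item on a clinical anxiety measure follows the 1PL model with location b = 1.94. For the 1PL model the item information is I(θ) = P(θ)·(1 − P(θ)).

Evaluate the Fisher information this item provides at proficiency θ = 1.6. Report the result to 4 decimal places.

0.2429

P = 1/(1+e^{0.3400}) = 0.4158
P(1−P) = 0.4158 × 0.5842 = 0.2429
I = P(1−P) = 0.24291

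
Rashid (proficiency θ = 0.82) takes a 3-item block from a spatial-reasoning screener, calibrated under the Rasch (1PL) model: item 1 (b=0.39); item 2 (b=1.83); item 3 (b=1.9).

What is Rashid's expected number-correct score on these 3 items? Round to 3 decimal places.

P(θ) = 1 / (1 + exp(−(θ − b)))
P_1 = 1/(1+e^{-0.4300}) = 0.6059
P_2 = 1/(1+e^{1.0100}) = 0.2670
P_3 = 1/(1+e^{1.0800}) = 0.2535
E[score] = 0.6059 + 0.2670 + 0.2535 = 1.1264

1.126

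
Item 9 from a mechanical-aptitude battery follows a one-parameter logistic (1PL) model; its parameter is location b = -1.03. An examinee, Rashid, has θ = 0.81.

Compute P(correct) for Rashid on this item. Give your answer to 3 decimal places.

P(θ) = 1 / (1 + exp(−(θ − b)))
Exponent: (0.81 − (-1.03)) = 1.8400
1/(1 + e^{-1.8400}) = 0.8629
P = 0.8629

0.863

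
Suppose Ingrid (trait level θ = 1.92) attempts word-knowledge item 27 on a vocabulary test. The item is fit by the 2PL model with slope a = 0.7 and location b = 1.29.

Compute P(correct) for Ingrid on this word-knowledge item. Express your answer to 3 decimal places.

0.608

P(θ) = 1 / (1 + exp(−a(θ − b)))
Exponent: 0.7 × (1.92 − 1.29) = 0.4410
1/(1 + e^{-0.4410}) = 0.6085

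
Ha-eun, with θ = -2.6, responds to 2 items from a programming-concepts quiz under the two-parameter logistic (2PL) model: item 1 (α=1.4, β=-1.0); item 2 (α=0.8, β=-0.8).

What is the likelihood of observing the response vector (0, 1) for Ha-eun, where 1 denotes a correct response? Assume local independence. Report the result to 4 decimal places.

P(θ) = 1 / (1 + exp(−α(θ − β)))
P_1 = 1/(1+e^{2.2400}) = 0.0962
P_2 = 1/(1+e^{1.4400}) = 0.1915
L = (1−P_1) × P_2 = 0.9038 × 0.1915 = 0.17312

0.1731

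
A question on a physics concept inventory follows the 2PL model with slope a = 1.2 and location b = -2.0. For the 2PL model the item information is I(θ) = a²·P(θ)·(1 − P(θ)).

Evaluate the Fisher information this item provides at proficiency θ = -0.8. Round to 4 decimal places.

P = 1/(1+e^{-1.4400}) = 0.8085
P(1−P) = 0.8085 × 0.1915 = 0.1549
I = a² × P(1−P) = 1.2² × 0.1549 = 0.22299

0.2230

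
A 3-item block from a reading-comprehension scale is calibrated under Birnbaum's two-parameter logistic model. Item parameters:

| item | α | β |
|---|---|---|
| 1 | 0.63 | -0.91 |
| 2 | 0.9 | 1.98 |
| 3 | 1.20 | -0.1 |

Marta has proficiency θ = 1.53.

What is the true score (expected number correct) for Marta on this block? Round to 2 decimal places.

P(θ) = 1 / (1 + exp(−α(θ − β)))
P_1 = 1/(1+e^{-1.5372}) = 0.8231
P_2 = 1/(1+e^{0.4050}) = 0.4001
P_3 = 1/(1+e^{-1.9560}) = 0.8761
E[score] = 0.8231 + 0.4001 + 0.8761 = 2.0993

2.10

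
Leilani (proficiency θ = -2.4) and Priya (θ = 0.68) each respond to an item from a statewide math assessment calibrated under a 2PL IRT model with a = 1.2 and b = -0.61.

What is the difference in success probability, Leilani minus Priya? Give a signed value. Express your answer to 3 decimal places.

P(θ) = 1 / (1 + exp(−a(θ − b)))
P(Leilani) = 0.1045  [exponent -2.1480]
P(Priya) = 0.8246  [exponent 1.5480]
Difference = 0.1045 − 0.8246 = -0.7201

-0.720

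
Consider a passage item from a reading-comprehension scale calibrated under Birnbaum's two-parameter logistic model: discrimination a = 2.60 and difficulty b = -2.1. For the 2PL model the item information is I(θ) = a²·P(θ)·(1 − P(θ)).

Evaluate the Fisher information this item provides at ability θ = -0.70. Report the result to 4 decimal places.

P = 1/(1+e^{-3.6400}) = 0.9744
P(1−P) = 0.9744 × 0.0256 = 0.0249
I = a² × P(1−P) = 2.60² × 0.0249 = 0.16850

0.1685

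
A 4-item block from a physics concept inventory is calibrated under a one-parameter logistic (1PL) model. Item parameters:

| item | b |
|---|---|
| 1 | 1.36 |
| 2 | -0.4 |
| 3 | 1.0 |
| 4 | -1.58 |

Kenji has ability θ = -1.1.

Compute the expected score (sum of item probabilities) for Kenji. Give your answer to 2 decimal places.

1.14

P(θ) = 1 / (1 + exp(−(θ − b)))
P_1 = 1/(1+e^{2.4600}) = 0.0787
P_2 = 1/(1+e^{0.7000}) = 0.3318
P_3 = 1/(1+e^{2.1000}) = 0.1091
P_4 = 1/(1+e^{-0.4800}) = 0.6177
E[score] = 0.0787 + 0.3318 + 0.1091 + 0.6177 = 1.1374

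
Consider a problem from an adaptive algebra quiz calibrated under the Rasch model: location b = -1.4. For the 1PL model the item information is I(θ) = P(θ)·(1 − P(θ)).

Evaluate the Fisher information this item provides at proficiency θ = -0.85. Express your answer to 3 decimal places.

0.232

P = 1/(1+e^{-0.5500}) = 0.6341
P(1−P) = 0.6341 × 0.3659 = 0.2320
I = P(1−P) = 0.23201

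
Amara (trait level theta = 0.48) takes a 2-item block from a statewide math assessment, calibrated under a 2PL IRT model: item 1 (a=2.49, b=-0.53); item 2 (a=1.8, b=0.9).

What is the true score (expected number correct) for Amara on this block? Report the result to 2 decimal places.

P(theta) = 1 / (1 + exp(−a(theta − b)))
P_1 = 1/(1+e^{-2.5149}) = 0.9252
P_2 = 1/(1+e^{0.7560}) = 0.3195
E[score] = 0.9252 + 0.3195 = 1.2447

1.24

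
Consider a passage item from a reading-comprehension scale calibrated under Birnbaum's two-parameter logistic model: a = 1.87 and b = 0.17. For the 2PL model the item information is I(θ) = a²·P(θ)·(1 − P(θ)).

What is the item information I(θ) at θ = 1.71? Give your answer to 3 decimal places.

0.176

P = 1/(1+e^{-2.8798}) = 0.9468
P(1−P) = 0.9468 × 0.0532 = 0.0503
I = a² × P(1−P) = 1.87² × 0.0503 = 0.17602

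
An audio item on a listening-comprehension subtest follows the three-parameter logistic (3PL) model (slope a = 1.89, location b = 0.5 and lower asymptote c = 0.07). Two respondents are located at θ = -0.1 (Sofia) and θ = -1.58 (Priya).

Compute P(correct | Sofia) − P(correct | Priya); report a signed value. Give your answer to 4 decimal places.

P(θ) = c + (1 − c) · 1 / (1 + exp(−a(θ − b)))
P(Sofia) = 0.2964  [exponent -1.1340]
P(Priya) = 0.0879  [exponent -3.9312]
Difference = 0.2964 − 0.0879 = 0.2085

0.2085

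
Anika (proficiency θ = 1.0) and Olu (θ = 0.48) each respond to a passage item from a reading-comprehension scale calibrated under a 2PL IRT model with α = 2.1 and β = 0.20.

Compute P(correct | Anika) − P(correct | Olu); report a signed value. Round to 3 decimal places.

P(θ) = 1 / (1 + exp(−α(θ − β)))
P(Anika) = 0.8429  [exponent 1.6800]
P(Olu) = 0.6429  [exponent 0.5880]
Difference = 0.8429 − 0.6429 = 0.2000

0.200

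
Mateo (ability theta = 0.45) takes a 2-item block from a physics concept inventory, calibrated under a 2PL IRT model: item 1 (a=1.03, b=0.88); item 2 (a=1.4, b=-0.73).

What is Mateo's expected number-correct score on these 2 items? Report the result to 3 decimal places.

1.230

P(theta) = 1 / (1 + exp(−a(theta − b)))
P_1 = 1/(1+e^{0.4429}) = 0.3911
P_2 = 1/(1+e^{-1.6520}) = 0.8392
E[score] = 0.3911 + 0.8392 = 1.2302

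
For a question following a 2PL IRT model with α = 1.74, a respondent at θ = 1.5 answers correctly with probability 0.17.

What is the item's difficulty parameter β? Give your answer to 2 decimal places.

P(θ) = 1 / (1 + exp(−α(θ − β)))
logit(0.17) = ln(0.17/0.83) = -1.5856
β = θ − logit/(α) = 1.5 − (-1.5856)/1.7400 = 2.4113

2.41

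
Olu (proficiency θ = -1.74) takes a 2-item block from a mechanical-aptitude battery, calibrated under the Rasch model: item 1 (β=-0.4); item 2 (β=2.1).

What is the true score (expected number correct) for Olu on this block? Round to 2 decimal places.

0.23

P(θ) = 1 / (1 + exp(−(θ − β)))
P_1 = 1/(1+e^{1.3400}) = 0.2075
P_2 = 1/(1+e^{3.8400}) = 0.0210
E[score] = 0.2075 + 0.0210 = 0.2286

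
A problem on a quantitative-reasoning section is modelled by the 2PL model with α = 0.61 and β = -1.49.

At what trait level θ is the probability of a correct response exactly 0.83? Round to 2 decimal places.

1.11

P(θ) = 1 / (1 + exp(−α(θ − β)))
logit = ln(0.8300/0.1700) = 1.5856
θ = β + logit/(α) = -1.49 + 1.5856/0.6100 = 1.1094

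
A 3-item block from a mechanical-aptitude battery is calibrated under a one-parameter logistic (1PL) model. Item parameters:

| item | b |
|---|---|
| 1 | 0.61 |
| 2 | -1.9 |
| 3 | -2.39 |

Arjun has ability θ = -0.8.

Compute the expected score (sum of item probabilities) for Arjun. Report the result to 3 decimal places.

P(θ) = 1 / (1 + exp(−(θ − b)))
P_1 = 1/(1+e^{1.4100}) = 0.1962
P_2 = 1/(1+e^{-1.1000}) = 0.7503
P_3 = 1/(1+e^{-1.5900}) = 0.8306
E[score] = 0.1962 + 0.7503 + 0.8306 = 1.7771

1.777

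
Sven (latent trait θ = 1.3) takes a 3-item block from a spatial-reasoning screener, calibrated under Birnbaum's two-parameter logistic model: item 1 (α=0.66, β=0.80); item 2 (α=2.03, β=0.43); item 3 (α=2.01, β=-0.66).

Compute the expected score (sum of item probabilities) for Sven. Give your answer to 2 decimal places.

2.42

P(θ) = 1 / (1 + exp(−α(θ − β)))
P_1 = 1/(1+e^{-0.3300}) = 0.5818
P_2 = 1/(1+e^{-1.7661}) = 0.8540
P_3 = 1/(1+e^{-3.9396}) = 0.9809
E[score] = 0.5818 + 0.8540 + 0.9809 = 2.4166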